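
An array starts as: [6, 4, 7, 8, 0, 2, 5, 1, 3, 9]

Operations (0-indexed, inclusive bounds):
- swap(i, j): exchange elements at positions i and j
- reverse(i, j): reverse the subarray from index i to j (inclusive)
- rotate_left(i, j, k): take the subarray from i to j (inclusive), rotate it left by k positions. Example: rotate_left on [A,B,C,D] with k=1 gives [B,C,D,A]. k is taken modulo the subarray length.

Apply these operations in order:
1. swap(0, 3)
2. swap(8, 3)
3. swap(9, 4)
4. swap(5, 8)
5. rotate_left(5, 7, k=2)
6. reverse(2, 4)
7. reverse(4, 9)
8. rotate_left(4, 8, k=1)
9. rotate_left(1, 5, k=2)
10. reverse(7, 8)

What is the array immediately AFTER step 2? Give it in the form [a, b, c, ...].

Answer: [8, 4, 7, 3, 0, 2, 5, 1, 6, 9]

Derivation:
After 1 (swap(0, 3)): [8, 4, 7, 6, 0, 2, 5, 1, 3, 9]
After 2 (swap(8, 3)): [8, 4, 7, 3, 0, 2, 5, 1, 6, 9]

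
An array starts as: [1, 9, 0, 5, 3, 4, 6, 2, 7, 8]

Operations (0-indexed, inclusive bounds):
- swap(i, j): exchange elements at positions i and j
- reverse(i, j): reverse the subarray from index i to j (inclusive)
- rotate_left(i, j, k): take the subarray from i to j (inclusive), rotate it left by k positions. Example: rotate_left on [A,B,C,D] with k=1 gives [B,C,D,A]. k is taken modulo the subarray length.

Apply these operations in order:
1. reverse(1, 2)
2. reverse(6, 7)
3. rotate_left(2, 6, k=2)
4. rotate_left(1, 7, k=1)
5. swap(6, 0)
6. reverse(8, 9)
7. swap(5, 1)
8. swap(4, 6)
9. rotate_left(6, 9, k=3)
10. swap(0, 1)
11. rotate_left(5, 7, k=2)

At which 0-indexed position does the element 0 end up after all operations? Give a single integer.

After 1 (reverse(1, 2)): [1, 0, 9, 5, 3, 4, 6, 2, 7, 8]
After 2 (reverse(6, 7)): [1, 0, 9, 5, 3, 4, 2, 6, 7, 8]
After 3 (rotate_left(2, 6, k=2)): [1, 0, 3, 4, 2, 9, 5, 6, 7, 8]
After 4 (rotate_left(1, 7, k=1)): [1, 3, 4, 2, 9, 5, 6, 0, 7, 8]
After 5 (swap(6, 0)): [6, 3, 4, 2, 9, 5, 1, 0, 7, 8]
After 6 (reverse(8, 9)): [6, 3, 4, 2, 9, 5, 1, 0, 8, 7]
After 7 (swap(5, 1)): [6, 5, 4, 2, 9, 3, 1, 0, 8, 7]
After 8 (swap(4, 6)): [6, 5, 4, 2, 1, 3, 9, 0, 8, 7]
After 9 (rotate_left(6, 9, k=3)): [6, 5, 4, 2, 1, 3, 7, 9, 0, 8]
After 10 (swap(0, 1)): [5, 6, 4, 2, 1, 3, 7, 9, 0, 8]
After 11 (rotate_left(5, 7, k=2)): [5, 6, 4, 2, 1, 9, 3, 7, 0, 8]

Answer: 8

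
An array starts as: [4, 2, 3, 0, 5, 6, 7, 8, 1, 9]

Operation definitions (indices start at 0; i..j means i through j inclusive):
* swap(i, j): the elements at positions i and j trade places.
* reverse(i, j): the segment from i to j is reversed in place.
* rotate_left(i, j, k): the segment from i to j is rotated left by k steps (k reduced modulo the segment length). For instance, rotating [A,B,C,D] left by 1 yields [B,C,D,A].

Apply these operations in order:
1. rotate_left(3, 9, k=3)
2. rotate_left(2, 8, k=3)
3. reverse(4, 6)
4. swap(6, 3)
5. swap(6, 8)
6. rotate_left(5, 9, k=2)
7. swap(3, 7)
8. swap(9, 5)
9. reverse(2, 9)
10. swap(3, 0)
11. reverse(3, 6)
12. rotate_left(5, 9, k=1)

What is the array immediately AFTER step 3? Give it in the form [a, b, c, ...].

Answer: [4, 2, 1, 9, 3, 5, 0, 7, 8, 6]

Derivation:
After 1 (rotate_left(3, 9, k=3)): [4, 2, 3, 7, 8, 1, 9, 0, 5, 6]
After 2 (rotate_left(2, 8, k=3)): [4, 2, 1, 9, 0, 5, 3, 7, 8, 6]
After 3 (reverse(4, 6)): [4, 2, 1, 9, 3, 5, 0, 7, 8, 6]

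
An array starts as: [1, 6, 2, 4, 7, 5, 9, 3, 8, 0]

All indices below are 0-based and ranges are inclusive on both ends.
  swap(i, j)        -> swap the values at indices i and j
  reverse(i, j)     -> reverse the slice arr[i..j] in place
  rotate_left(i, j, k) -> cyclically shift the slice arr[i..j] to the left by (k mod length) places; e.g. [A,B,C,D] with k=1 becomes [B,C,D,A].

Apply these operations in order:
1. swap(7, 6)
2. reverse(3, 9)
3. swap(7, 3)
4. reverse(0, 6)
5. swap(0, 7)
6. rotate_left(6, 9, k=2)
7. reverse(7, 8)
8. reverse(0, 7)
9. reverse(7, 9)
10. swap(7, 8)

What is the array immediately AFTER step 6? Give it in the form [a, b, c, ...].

After 1 (swap(7, 6)): [1, 6, 2, 4, 7, 5, 3, 9, 8, 0]
After 2 (reverse(3, 9)): [1, 6, 2, 0, 8, 9, 3, 5, 7, 4]
After 3 (swap(7, 3)): [1, 6, 2, 5, 8, 9, 3, 0, 7, 4]
After 4 (reverse(0, 6)): [3, 9, 8, 5, 2, 6, 1, 0, 7, 4]
After 5 (swap(0, 7)): [0, 9, 8, 5, 2, 6, 1, 3, 7, 4]
After 6 (rotate_left(6, 9, k=2)): [0, 9, 8, 5, 2, 6, 7, 4, 1, 3]

Answer: [0, 9, 8, 5, 2, 6, 7, 4, 1, 3]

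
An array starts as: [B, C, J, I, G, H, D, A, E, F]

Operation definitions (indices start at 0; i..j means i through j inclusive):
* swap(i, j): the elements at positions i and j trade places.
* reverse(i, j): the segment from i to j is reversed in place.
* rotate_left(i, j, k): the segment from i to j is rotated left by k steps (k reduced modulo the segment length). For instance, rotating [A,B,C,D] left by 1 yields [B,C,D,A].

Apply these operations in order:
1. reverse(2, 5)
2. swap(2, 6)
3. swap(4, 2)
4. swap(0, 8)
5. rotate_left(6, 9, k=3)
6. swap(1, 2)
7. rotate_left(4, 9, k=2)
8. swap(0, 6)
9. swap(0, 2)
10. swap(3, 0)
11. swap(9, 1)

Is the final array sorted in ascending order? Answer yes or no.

Answer: no

Derivation:
After 1 (reverse(2, 5)): [B, C, H, G, I, J, D, A, E, F]
After 2 (swap(2, 6)): [B, C, D, G, I, J, H, A, E, F]
After 3 (swap(4, 2)): [B, C, I, G, D, J, H, A, E, F]
After 4 (swap(0, 8)): [E, C, I, G, D, J, H, A, B, F]
After 5 (rotate_left(6, 9, k=3)): [E, C, I, G, D, J, F, H, A, B]
After 6 (swap(1, 2)): [E, I, C, G, D, J, F, H, A, B]
After 7 (rotate_left(4, 9, k=2)): [E, I, C, G, F, H, A, B, D, J]
After 8 (swap(0, 6)): [A, I, C, G, F, H, E, B, D, J]
After 9 (swap(0, 2)): [C, I, A, G, F, H, E, B, D, J]
After 10 (swap(3, 0)): [G, I, A, C, F, H, E, B, D, J]
After 11 (swap(9, 1)): [G, J, A, C, F, H, E, B, D, I]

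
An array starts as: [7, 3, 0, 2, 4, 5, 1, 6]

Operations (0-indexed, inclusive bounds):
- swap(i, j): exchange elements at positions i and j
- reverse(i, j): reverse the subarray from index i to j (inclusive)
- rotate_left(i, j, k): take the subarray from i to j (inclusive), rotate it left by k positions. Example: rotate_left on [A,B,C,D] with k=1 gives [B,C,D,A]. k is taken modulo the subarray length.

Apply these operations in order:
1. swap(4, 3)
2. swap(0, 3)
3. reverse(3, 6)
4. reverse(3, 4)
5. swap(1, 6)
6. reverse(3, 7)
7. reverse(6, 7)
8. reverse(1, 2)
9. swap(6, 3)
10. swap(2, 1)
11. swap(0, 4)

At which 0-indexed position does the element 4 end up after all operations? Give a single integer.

After 1 (swap(4, 3)): [7, 3, 0, 4, 2, 5, 1, 6]
After 2 (swap(0, 3)): [4, 3, 0, 7, 2, 5, 1, 6]
After 3 (reverse(3, 6)): [4, 3, 0, 1, 5, 2, 7, 6]
After 4 (reverse(3, 4)): [4, 3, 0, 5, 1, 2, 7, 6]
After 5 (swap(1, 6)): [4, 7, 0, 5, 1, 2, 3, 6]
After 6 (reverse(3, 7)): [4, 7, 0, 6, 3, 2, 1, 5]
After 7 (reverse(6, 7)): [4, 7, 0, 6, 3, 2, 5, 1]
After 8 (reverse(1, 2)): [4, 0, 7, 6, 3, 2, 5, 1]
After 9 (swap(6, 3)): [4, 0, 7, 5, 3, 2, 6, 1]
After 10 (swap(2, 1)): [4, 7, 0, 5, 3, 2, 6, 1]
After 11 (swap(0, 4)): [3, 7, 0, 5, 4, 2, 6, 1]

Answer: 4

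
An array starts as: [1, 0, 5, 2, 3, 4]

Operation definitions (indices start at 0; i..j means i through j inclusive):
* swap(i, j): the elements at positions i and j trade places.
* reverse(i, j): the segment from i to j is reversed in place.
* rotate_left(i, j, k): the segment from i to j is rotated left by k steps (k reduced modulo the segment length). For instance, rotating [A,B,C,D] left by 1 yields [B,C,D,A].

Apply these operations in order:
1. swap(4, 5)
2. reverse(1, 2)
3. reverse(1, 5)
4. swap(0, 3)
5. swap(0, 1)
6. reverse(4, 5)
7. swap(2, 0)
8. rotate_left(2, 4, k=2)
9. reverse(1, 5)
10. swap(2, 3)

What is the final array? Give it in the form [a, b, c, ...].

Answer: [4, 0, 3, 1, 5, 2]

Derivation:
After 1 (swap(4, 5)): [1, 0, 5, 2, 4, 3]
After 2 (reverse(1, 2)): [1, 5, 0, 2, 4, 3]
After 3 (reverse(1, 5)): [1, 3, 4, 2, 0, 5]
After 4 (swap(0, 3)): [2, 3, 4, 1, 0, 5]
After 5 (swap(0, 1)): [3, 2, 4, 1, 0, 5]
After 6 (reverse(4, 5)): [3, 2, 4, 1, 5, 0]
After 7 (swap(2, 0)): [4, 2, 3, 1, 5, 0]
After 8 (rotate_left(2, 4, k=2)): [4, 2, 5, 3, 1, 0]
After 9 (reverse(1, 5)): [4, 0, 1, 3, 5, 2]
After 10 (swap(2, 3)): [4, 0, 3, 1, 5, 2]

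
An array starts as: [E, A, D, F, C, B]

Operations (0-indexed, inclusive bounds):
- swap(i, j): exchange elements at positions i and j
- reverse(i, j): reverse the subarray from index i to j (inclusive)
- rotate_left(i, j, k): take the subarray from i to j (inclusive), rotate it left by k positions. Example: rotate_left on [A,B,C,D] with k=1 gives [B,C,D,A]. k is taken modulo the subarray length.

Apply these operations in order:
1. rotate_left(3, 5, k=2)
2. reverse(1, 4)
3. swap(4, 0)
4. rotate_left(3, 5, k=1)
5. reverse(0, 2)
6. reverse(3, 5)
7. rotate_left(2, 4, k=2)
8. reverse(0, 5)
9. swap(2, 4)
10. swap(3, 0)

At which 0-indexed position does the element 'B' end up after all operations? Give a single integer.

Answer: 5

Derivation:
After 1 (rotate_left(3, 5, k=2)): [E, A, D, B, F, C]
After 2 (reverse(1, 4)): [E, F, B, D, A, C]
After 3 (swap(4, 0)): [A, F, B, D, E, C]
After 4 (rotate_left(3, 5, k=1)): [A, F, B, E, C, D]
After 5 (reverse(0, 2)): [B, F, A, E, C, D]
After 6 (reverse(3, 5)): [B, F, A, D, C, E]
After 7 (rotate_left(2, 4, k=2)): [B, F, C, A, D, E]
After 8 (reverse(0, 5)): [E, D, A, C, F, B]
After 9 (swap(2, 4)): [E, D, F, C, A, B]
After 10 (swap(3, 0)): [C, D, F, E, A, B]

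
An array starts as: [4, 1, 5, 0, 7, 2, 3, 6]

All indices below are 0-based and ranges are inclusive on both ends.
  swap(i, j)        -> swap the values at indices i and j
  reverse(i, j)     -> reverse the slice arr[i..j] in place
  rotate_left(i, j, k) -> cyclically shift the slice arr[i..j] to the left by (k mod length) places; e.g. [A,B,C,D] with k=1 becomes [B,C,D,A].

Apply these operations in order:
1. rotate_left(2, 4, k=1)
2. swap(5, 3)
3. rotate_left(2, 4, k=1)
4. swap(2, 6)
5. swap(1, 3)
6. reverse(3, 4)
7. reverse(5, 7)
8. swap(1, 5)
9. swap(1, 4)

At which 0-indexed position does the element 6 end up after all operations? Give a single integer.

After 1 (rotate_left(2, 4, k=1)): [4, 1, 0, 7, 5, 2, 3, 6]
After 2 (swap(5, 3)): [4, 1, 0, 2, 5, 7, 3, 6]
After 3 (rotate_left(2, 4, k=1)): [4, 1, 2, 5, 0, 7, 3, 6]
After 4 (swap(2, 6)): [4, 1, 3, 5, 0, 7, 2, 6]
After 5 (swap(1, 3)): [4, 5, 3, 1, 0, 7, 2, 6]
After 6 (reverse(3, 4)): [4, 5, 3, 0, 1, 7, 2, 6]
After 7 (reverse(5, 7)): [4, 5, 3, 0, 1, 6, 2, 7]
After 8 (swap(1, 5)): [4, 6, 3, 0, 1, 5, 2, 7]
After 9 (swap(1, 4)): [4, 1, 3, 0, 6, 5, 2, 7]

Answer: 4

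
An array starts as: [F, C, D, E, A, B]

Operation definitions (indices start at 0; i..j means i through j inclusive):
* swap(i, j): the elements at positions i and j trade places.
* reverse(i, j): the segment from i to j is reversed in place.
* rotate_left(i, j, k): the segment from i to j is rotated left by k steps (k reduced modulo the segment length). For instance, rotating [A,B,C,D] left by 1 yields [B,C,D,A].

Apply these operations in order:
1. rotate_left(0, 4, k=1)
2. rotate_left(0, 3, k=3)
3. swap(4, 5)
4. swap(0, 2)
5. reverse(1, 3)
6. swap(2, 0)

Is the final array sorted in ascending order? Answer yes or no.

Answer: no

Derivation:
After 1 (rotate_left(0, 4, k=1)): [C, D, E, A, F, B]
After 2 (rotate_left(0, 3, k=3)): [A, C, D, E, F, B]
After 3 (swap(4, 5)): [A, C, D, E, B, F]
After 4 (swap(0, 2)): [D, C, A, E, B, F]
After 5 (reverse(1, 3)): [D, E, A, C, B, F]
After 6 (swap(2, 0)): [A, E, D, C, B, F]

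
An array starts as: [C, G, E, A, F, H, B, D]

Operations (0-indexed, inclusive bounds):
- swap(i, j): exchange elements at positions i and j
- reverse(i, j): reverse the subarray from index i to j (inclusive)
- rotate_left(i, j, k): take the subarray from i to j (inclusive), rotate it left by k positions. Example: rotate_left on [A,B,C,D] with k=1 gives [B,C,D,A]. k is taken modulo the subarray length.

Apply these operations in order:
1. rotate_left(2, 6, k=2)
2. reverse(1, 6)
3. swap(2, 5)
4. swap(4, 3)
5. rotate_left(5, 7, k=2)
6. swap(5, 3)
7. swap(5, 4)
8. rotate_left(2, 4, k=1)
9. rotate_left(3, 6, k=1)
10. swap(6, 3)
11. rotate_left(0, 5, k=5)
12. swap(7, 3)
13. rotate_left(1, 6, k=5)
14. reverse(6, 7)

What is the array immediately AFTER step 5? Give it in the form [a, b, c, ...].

Answer: [C, A, F, H, B, D, E, G]

Derivation:
After 1 (rotate_left(2, 6, k=2)): [C, G, F, H, B, E, A, D]
After 2 (reverse(1, 6)): [C, A, E, B, H, F, G, D]
After 3 (swap(2, 5)): [C, A, F, B, H, E, G, D]
After 4 (swap(4, 3)): [C, A, F, H, B, E, G, D]
After 5 (rotate_left(5, 7, k=2)): [C, A, F, H, B, D, E, G]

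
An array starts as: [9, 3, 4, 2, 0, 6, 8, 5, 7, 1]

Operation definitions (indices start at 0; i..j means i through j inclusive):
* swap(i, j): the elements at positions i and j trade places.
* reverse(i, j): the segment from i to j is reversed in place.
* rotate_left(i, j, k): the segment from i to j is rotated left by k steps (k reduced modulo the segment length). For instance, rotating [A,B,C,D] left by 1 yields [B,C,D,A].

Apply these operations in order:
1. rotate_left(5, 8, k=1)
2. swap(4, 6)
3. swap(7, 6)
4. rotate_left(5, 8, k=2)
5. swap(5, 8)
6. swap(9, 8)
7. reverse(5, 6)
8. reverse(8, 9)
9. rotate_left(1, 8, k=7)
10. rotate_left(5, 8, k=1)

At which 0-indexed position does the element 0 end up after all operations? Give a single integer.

Answer: 1

Derivation:
After 1 (rotate_left(5, 8, k=1)): [9, 3, 4, 2, 0, 8, 5, 7, 6, 1]
After 2 (swap(4, 6)): [9, 3, 4, 2, 5, 8, 0, 7, 6, 1]
After 3 (swap(7, 6)): [9, 3, 4, 2, 5, 8, 7, 0, 6, 1]
After 4 (rotate_left(5, 8, k=2)): [9, 3, 4, 2, 5, 0, 6, 8, 7, 1]
After 5 (swap(5, 8)): [9, 3, 4, 2, 5, 7, 6, 8, 0, 1]
After 6 (swap(9, 8)): [9, 3, 4, 2, 5, 7, 6, 8, 1, 0]
After 7 (reverse(5, 6)): [9, 3, 4, 2, 5, 6, 7, 8, 1, 0]
After 8 (reverse(8, 9)): [9, 3, 4, 2, 5, 6, 7, 8, 0, 1]
After 9 (rotate_left(1, 8, k=7)): [9, 0, 3, 4, 2, 5, 6, 7, 8, 1]
After 10 (rotate_left(5, 8, k=1)): [9, 0, 3, 4, 2, 6, 7, 8, 5, 1]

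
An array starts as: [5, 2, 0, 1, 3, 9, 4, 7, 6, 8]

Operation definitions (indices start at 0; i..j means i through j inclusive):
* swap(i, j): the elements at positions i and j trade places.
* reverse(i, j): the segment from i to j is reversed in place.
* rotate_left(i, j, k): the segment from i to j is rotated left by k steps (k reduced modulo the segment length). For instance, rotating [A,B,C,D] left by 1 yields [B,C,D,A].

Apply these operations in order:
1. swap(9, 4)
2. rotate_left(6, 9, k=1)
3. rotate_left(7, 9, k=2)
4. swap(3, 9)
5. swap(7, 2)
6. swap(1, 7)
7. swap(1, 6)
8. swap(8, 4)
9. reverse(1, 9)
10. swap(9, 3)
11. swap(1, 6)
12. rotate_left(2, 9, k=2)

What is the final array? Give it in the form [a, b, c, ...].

After 1 (swap(9, 4)): [5, 2, 0, 1, 8, 9, 4, 7, 6, 3]
After 2 (rotate_left(6, 9, k=1)): [5, 2, 0, 1, 8, 9, 7, 6, 3, 4]
After 3 (rotate_left(7, 9, k=2)): [5, 2, 0, 1, 8, 9, 7, 4, 6, 3]
After 4 (swap(3, 9)): [5, 2, 0, 3, 8, 9, 7, 4, 6, 1]
After 5 (swap(7, 2)): [5, 2, 4, 3, 8, 9, 7, 0, 6, 1]
After 6 (swap(1, 7)): [5, 0, 4, 3, 8, 9, 7, 2, 6, 1]
After 7 (swap(1, 6)): [5, 7, 4, 3, 8, 9, 0, 2, 6, 1]
After 8 (swap(8, 4)): [5, 7, 4, 3, 6, 9, 0, 2, 8, 1]
After 9 (reverse(1, 9)): [5, 1, 8, 2, 0, 9, 6, 3, 4, 7]
After 10 (swap(9, 3)): [5, 1, 8, 7, 0, 9, 6, 3, 4, 2]
After 11 (swap(1, 6)): [5, 6, 8, 7, 0, 9, 1, 3, 4, 2]
After 12 (rotate_left(2, 9, k=2)): [5, 6, 0, 9, 1, 3, 4, 2, 8, 7]

Answer: [5, 6, 0, 9, 1, 3, 4, 2, 8, 7]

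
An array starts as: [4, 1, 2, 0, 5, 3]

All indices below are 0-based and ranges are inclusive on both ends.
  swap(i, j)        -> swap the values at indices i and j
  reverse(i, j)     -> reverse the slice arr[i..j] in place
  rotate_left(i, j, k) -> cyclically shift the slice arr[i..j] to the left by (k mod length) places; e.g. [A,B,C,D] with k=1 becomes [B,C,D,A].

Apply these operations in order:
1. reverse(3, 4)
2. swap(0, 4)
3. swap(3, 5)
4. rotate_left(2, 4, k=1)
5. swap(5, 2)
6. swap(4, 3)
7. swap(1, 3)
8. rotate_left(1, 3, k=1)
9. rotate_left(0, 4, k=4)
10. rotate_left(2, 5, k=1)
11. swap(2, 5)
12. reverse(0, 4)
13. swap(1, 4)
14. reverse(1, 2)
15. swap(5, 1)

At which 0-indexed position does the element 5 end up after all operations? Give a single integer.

After 1 (reverse(3, 4)): [4, 1, 2, 5, 0, 3]
After 2 (swap(0, 4)): [0, 1, 2, 5, 4, 3]
After 3 (swap(3, 5)): [0, 1, 2, 3, 4, 5]
After 4 (rotate_left(2, 4, k=1)): [0, 1, 3, 4, 2, 5]
After 5 (swap(5, 2)): [0, 1, 5, 4, 2, 3]
After 6 (swap(4, 3)): [0, 1, 5, 2, 4, 3]
After 7 (swap(1, 3)): [0, 2, 5, 1, 4, 3]
After 8 (rotate_left(1, 3, k=1)): [0, 5, 1, 2, 4, 3]
After 9 (rotate_left(0, 4, k=4)): [4, 0, 5, 1, 2, 3]
After 10 (rotate_left(2, 5, k=1)): [4, 0, 1, 2, 3, 5]
After 11 (swap(2, 5)): [4, 0, 5, 2, 3, 1]
After 12 (reverse(0, 4)): [3, 2, 5, 0, 4, 1]
After 13 (swap(1, 4)): [3, 4, 5, 0, 2, 1]
After 14 (reverse(1, 2)): [3, 5, 4, 0, 2, 1]
After 15 (swap(5, 1)): [3, 1, 4, 0, 2, 5]

Answer: 5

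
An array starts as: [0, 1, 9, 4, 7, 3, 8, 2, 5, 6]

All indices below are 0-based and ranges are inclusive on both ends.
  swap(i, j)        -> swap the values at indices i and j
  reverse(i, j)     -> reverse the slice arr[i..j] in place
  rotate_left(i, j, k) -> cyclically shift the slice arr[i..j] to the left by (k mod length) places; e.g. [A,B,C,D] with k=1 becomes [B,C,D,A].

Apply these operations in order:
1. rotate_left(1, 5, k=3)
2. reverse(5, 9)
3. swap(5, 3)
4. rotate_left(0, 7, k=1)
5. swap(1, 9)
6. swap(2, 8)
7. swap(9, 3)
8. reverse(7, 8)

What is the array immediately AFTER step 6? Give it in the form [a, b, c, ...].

Answer: [7, 4, 8, 9, 1, 5, 2, 0, 6, 3]

Derivation:
After 1 (rotate_left(1, 5, k=3)): [0, 7, 3, 1, 9, 4, 8, 2, 5, 6]
After 2 (reverse(5, 9)): [0, 7, 3, 1, 9, 6, 5, 2, 8, 4]
After 3 (swap(5, 3)): [0, 7, 3, 6, 9, 1, 5, 2, 8, 4]
After 4 (rotate_left(0, 7, k=1)): [7, 3, 6, 9, 1, 5, 2, 0, 8, 4]
After 5 (swap(1, 9)): [7, 4, 6, 9, 1, 5, 2, 0, 8, 3]
After 6 (swap(2, 8)): [7, 4, 8, 9, 1, 5, 2, 0, 6, 3]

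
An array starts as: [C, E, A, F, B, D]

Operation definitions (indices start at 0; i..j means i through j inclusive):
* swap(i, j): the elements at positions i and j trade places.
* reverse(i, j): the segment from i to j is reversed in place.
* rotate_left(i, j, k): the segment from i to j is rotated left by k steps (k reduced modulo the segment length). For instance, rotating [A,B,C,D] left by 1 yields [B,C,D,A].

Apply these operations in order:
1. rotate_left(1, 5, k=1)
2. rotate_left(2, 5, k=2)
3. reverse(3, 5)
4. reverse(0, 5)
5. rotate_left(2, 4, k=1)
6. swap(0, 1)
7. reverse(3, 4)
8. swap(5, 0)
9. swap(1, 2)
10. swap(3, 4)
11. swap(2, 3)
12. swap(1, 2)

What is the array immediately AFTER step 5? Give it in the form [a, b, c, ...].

After 1 (rotate_left(1, 5, k=1)): [C, A, F, B, D, E]
After 2 (rotate_left(2, 5, k=2)): [C, A, D, E, F, B]
After 3 (reverse(3, 5)): [C, A, D, B, F, E]
After 4 (reverse(0, 5)): [E, F, B, D, A, C]
After 5 (rotate_left(2, 4, k=1)): [E, F, D, A, B, C]

Answer: [E, F, D, A, B, C]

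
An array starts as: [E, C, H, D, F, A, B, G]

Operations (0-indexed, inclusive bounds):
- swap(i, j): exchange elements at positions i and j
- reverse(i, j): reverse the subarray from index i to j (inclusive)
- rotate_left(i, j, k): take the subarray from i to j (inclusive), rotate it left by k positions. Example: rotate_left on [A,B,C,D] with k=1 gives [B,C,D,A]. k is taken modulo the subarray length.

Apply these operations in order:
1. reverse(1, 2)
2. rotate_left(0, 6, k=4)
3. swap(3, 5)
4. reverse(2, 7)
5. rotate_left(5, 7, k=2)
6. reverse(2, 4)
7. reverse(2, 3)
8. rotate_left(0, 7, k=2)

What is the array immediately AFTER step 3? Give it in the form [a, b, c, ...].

Answer: [F, A, B, C, H, E, D, G]

Derivation:
After 1 (reverse(1, 2)): [E, H, C, D, F, A, B, G]
After 2 (rotate_left(0, 6, k=4)): [F, A, B, E, H, C, D, G]
After 3 (swap(3, 5)): [F, A, B, C, H, E, D, G]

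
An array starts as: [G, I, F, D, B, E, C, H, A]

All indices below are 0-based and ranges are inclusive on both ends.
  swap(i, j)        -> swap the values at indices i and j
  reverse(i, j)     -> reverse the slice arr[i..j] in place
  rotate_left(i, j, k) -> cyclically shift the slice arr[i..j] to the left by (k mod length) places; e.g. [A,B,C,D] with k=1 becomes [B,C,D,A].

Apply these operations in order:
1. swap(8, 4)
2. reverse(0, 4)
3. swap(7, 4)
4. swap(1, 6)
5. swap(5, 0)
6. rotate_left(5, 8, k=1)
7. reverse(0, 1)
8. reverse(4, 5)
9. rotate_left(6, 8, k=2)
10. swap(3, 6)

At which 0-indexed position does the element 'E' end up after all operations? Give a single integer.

Answer: 1

Derivation:
After 1 (swap(8, 4)): [G, I, F, D, A, E, C, H, B]
After 2 (reverse(0, 4)): [A, D, F, I, G, E, C, H, B]
After 3 (swap(7, 4)): [A, D, F, I, H, E, C, G, B]
After 4 (swap(1, 6)): [A, C, F, I, H, E, D, G, B]
After 5 (swap(5, 0)): [E, C, F, I, H, A, D, G, B]
After 6 (rotate_left(5, 8, k=1)): [E, C, F, I, H, D, G, B, A]
After 7 (reverse(0, 1)): [C, E, F, I, H, D, G, B, A]
After 8 (reverse(4, 5)): [C, E, F, I, D, H, G, B, A]
After 9 (rotate_left(6, 8, k=2)): [C, E, F, I, D, H, A, G, B]
After 10 (swap(3, 6)): [C, E, F, A, D, H, I, G, B]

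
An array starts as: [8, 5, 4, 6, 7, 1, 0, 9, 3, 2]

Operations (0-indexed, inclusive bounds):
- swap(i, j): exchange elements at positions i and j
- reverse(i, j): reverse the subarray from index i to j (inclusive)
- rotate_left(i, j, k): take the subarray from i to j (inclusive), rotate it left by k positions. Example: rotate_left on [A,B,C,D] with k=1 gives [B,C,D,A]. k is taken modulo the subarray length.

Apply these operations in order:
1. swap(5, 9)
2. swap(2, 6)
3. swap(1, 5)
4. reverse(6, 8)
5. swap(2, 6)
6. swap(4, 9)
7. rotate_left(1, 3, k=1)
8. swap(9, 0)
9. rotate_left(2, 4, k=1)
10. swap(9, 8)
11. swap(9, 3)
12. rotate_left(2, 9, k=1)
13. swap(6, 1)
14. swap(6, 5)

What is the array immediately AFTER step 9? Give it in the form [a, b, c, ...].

Answer: [7, 3, 2, 1, 6, 5, 0, 9, 4, 8]

Derivation:
After 1 (swap(5, 9)): [8, 5, 4, 6, 7, 2, 0, 9, 3, 1]
After 2 (swap(2, 6)): [8, 5, 0, 6, 7, 2, 4, 9, 3, 1]
After 3 (swap(1, 5)): [8, 2, 0, 6, 7, 5, 4, 9, 3, 1]
After 4 (reverse(6, 8)): [8, 2, 0, 6, 7, 5, 3, 9, 4, 1]
After 5 (swap(2, 6)): [8, 2, 3, 6, 7, 5, 0, 9, 4, 1]
After 6 (swap(4, 9)): [8, 2, 3, 6, 1, 5, 0, 9, 4, 7]
After 7 (rotate_left(1, 3, k=1)): [8, 3, 6, 2, 1, 5, 0, 9, 4, 7]
After 8 (swap(9, 0)): [7, 3, 6, 2, 1, 5, 0, 9, 4, 8]
After 9 (rotate_left(2, 4, k=1)): [7, 3, 2, 1, 6, 5, 0, 9, 4, 8]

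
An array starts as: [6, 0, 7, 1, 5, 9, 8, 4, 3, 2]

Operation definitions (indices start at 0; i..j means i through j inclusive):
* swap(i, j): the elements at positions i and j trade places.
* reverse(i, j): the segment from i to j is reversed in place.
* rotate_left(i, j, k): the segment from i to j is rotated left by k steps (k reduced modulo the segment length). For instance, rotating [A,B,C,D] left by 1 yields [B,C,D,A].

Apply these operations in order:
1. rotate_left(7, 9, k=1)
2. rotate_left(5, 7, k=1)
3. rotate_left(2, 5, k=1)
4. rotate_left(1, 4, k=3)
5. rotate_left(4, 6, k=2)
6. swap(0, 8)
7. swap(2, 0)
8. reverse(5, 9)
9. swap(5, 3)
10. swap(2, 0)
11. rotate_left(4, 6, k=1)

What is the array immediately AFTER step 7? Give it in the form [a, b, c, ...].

After 1 (rotate_left(7, 9, k=1)): [6, 0, 7, 1, 5, 9, 8, 3, 2, 4]
After 2 (rotate_left(5, 7, k=1)): [6, 0, 7, 1, 5, 8, 3, 9, 2, 4]
After 3 (rotate_left(2, 5, k=1)): [6, 0, 1, 5, 8, 7, 3, 9, 2, 4]
After 4 (rotate_left(1, 4, k=3)): [6, 8, 0, 1, 5, 7, 3, 9, 2, 4]
After 5 (rotate_left(4, 6, k=2)): [6, 8, 0, 1, 3, 5, 7, 9, 2, 4]
After 6 (swap(0, 8)): [2, 8, 0, 1, 3, 5, 7, 9, 6, 4]
After 7 (swap(2, 0)): [0, 8, 2, 1, 3, 5, 7, 9, 6, 4]

Answer: [0, 8, 2, 1, 3, 5, 7, 9, 6, 4]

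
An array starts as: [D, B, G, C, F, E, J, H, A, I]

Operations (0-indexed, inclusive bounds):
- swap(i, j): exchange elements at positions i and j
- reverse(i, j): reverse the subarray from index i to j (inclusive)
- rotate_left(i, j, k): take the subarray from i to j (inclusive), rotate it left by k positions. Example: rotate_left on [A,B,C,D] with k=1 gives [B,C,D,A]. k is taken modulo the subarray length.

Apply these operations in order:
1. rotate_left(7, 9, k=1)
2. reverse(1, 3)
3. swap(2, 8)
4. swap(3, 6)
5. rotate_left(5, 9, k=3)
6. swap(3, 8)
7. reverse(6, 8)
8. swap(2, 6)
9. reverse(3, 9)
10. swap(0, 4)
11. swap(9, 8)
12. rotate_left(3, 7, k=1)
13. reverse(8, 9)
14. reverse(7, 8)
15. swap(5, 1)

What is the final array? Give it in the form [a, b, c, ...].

After 1 (rotate_left(7, 9, k=1)): [D, B, G, C, F, E, J, A, I, H]
After 2 (reverse(1, 3)): [D, C, G, B, F, E, J, A, I, H]
After 3 (swap(2, 8)): [D, C, I, B, F, E, J, A, G, H]
After 4 (swap(3, 6)): [D, C, I, J, F, E, B, A, G, H]
After 5 (rotate_left(5, 9, k=3)): [D, C, I, J, F, G, H, E, B, A]
After 6 (swap(3, 8)): [D, C, I, B, F, G, H, E, J, A]
After 7 (reverse(6, 8)): [D, C, I, B, F, G, J, E, H, A]
After 8 (swap(2, 6)): [D, C, J, B, F, G, I, E, H, A]
After 9 (reverse(3, 9)): [D, C, J, A, H, E, I, G, F, B]
After 10 (swap(0, 4)): [H, C, J, A, D, E, I, G, F, B]
After 11 (swap(9, 8)): [H, C, J, A, D, E, I, G, B, F]
After 12 (rotate_left(3, 7, k=1)): [H, C, J, D, E, I, G, A, B, F]
After 13 (reverse(8, 9)): [H, C, J, D, E, I, G, A, F, B]
After 14 (reverse(7, 8)): [H, C, J, D, E, I, G, F, A, B]
After 15 (swap(5, 1)): [H, I, J, D, E, C, G, F, A, B]

Answer: [H, I, J, D, E, C, G, F, A, B]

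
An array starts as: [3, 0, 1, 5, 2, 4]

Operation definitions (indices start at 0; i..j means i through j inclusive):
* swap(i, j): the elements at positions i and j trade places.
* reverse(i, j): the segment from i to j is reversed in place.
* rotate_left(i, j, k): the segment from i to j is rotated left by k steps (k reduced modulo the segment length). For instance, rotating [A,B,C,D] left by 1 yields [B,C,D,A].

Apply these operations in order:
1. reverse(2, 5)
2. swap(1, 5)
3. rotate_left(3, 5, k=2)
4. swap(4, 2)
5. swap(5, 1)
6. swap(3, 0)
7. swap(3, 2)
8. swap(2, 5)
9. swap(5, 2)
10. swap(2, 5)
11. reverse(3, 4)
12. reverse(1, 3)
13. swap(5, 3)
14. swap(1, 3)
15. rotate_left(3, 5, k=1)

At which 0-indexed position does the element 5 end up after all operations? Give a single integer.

Answer: 4

Derivation:
After 1 (reverse(2, 5)): [3, 0, 4, 2, 5, 1]
After 2 (swap(1, 5)): [3, 1, 4, 2, 5, 0]
After 3 (rotate_left(3, 5, k=2)): [3, 1, 4, 0, 2, 5]
After 4 (swap(4, 2)): [3, 1, 2, 0, 4, 5]
After 5 (swap(5, 1)): [3, 5, 2, 0, 4, 1]
After 6 (swap(3, 0)): [0, 5, 2, 3, 4, 1]
After 7 (swap(3, 2)): [0, 5, 3, 2, 4, 1]
After 8 (swap(2, 5)): [0, 5, 1, 2, 4, 3]
After 9 (swap(5, 2)): [0, 5, 3, 2, 4, 1]
After 10 (swap(2, 5)): [0, 5, 1, 2, 4, 3]
After 11 (reverse(3, 4)): [0, 5, 1, 4, 2, 3]
After 12 (reverse(1, 3)): [0, 4, 1, 5, 2, 3]
After 13 (swap(5, 3)): [0, 4, 1, 3, 2, 5]
After 14 (swap(1, 3)): [0, 3, 1, 4, 2, 5]
After 15 (rotate_left(3, 5, k=1)): [0, 3, 1, 2, 5, 4]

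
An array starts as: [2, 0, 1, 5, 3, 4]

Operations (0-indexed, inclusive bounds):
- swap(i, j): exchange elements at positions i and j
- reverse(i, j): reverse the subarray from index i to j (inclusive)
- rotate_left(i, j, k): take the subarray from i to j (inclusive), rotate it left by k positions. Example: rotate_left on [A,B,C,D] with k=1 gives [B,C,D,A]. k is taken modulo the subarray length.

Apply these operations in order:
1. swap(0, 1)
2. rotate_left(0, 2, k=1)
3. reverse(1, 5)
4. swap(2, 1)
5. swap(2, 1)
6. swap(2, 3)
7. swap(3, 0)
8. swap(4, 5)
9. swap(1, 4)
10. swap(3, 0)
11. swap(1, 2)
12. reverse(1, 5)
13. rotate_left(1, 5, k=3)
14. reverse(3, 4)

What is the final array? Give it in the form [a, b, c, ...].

Answer: [2, 1, 5, 4, 0, 3]

Derivation:
After 1 (swap(0, 1)): [0, 2, 1, 5, 3, 4]
After 2 (rotate_left(0, 2, k=1)): [2, 1, 0, 5, 3, 4]
After 3 (reverse(1, 5)): [2, 4, 3, 5, 0, 1]
After 4 (swap(2, 1)): [2, 3, 4, 5, 0, 1]
After 5 (swap(2, 1)): [2, 4, 3, 5, 0, 1]
After 6 (swap(2, 3)): [2, 4, 5, 3, 0, 1]
After 7 (swap(3, 0)): [3, 4, 5, 2, 0, 1]
After 8 (swap(4, 5)): [3, 4, 5, 2, 1, 0]
After 9 (swap(1, 4)): [3, 1, 5, 2, 4, 0]
After 10 (swap(3, 0)): [2, 1, 5, 3, 4, 0]
After 11 (swap(1, 2)): [2, 5, 1, 3, 4, 0]
After 12 (reverse(1, 5)): [2, 0, 4, 3, 1, 5]
After 13 (rotate_left(1, 5, k=3)): [2, 1, 5, 0, 4, 3]
After 14 (reverse(3, 4)): [2, 1, 5, 4, 0, 3]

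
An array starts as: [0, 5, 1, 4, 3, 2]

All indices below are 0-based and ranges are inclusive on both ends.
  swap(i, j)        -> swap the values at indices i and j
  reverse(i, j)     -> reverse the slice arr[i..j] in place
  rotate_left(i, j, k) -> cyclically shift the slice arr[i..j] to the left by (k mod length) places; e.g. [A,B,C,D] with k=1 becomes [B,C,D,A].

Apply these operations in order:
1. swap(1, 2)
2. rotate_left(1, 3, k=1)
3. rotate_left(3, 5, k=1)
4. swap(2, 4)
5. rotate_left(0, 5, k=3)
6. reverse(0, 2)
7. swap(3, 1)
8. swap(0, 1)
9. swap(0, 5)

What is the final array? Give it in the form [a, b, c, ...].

After 1 (swap(1, 2)): [0, 1, 5, 4, 3, 2]
After 2 (rotate_left(1, 3, k=1)): [0, 5, 4, 1, 3, 2]
After 3 (rotate_left(3, 5, k=1)): [0, 5, 4, 3, 2, 1]
After 4 (swap(2, 4)): [0, 5, 2, 3, 4, 1]
After 5 (rotate_left(0, 5, k=3)): [3, 4, 1, 0, 5, 2]
After 6 (reverse(0, 2)): [1, 4, 3, 0, 5, 2]
After 7 (swap(3, 1)): [1, 0, 3, 4, 5, 2]
After 8 (swap(0, 1)): [0, 1, 3, 4, 5, 2]
After 9 (swap(0, 5)): [2, 1, 3, 4, 5, 0]

Answer: [2, 1, 3, 4, 5, 0]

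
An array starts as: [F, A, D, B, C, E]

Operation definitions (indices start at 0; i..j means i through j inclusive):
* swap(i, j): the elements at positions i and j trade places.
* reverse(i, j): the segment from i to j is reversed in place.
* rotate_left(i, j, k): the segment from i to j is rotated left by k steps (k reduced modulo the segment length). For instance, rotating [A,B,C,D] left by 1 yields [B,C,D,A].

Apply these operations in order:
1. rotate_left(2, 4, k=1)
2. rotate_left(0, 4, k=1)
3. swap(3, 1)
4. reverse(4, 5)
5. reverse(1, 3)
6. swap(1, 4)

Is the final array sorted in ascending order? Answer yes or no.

After 1 (rotate_left(2, 4, k=1)): [F, A, B, C, D, E]
After 2 (rotate_left(0, 4, k=1)): [A, B, C, D, F, E]
After 3 (swap(3, 1)): [A, D, C, B, F, E]
After 4 (reverse(4, 5)): [A, D, C, B, E, F]
After 5 (reverse(1, 3)): [A, B, C, D, E, F]
After 6 (swap(1, 4)): [A, E, C, D, B, F]

Answer: no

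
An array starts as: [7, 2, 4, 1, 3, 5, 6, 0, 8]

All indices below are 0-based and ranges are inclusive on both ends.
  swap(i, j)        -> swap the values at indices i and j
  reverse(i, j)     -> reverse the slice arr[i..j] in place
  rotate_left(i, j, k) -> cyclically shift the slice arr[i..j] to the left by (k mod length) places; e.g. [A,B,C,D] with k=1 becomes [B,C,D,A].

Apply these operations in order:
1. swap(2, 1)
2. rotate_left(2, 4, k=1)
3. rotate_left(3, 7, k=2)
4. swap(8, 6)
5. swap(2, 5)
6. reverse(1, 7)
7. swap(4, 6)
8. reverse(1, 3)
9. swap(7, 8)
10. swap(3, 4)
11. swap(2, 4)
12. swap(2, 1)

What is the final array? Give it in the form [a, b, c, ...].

Answer: [7, 2, 1, 0, 8, 5, 6, 3, 4]

Derivation:
After 1 (swap(2, 1)): [7, 4, 2, 1, 3, 5, 6, 0, 8]
After 2 (rotate_left(2, 4, k=1)): [7, 4, 1, 3, 2, 5, 6, 0, 8]
After 3 (rotate_left(3, 7, k=2)): [7, 4, 1, 5, 6, 0, 3, 2, 8]
After 4 (swap(8, 6)): [7, 4, 1, 5, 6, 0, 8, 2, 3]
After 5 (swap(2, 5)): [7, 4, 0, 5, 6, 1, 8, 2, 3]
After 6 (reverse(1, 7)): [7, 2, 8, 1, 6, 5, 0, 4, 3]
After 7 (swap(4, 6)): [7, 2, 8, 1, 0, 5, 6, 4, 3]
After 8 (reverse(1, 3)): [7, 1, 8, 2, 0, 5, 6, 4, 3]
After 9 (swap(7, 8)): [7, 1, 8, 2, 0, 5, 6, 3, 4]
After 10 (swap(3, 4)): [7, 1, 8, 0, 2, 5, 6, 3, 4]
After 11 (swap(2, 4)): [7, 1, 2, 0, 8, 5, 6, 3, 4]
After 12 (swap(2, 1)): [7, 2, 1, 0, 8, 5, 6, 3, 4]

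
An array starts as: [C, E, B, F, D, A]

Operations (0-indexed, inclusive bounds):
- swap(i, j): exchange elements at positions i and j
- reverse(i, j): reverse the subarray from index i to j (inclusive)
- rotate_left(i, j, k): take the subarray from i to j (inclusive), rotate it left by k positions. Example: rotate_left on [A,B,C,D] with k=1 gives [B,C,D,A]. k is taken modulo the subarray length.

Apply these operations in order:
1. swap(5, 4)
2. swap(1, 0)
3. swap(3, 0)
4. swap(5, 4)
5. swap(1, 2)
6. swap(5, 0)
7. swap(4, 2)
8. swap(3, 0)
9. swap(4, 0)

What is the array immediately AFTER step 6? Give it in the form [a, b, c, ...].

Answer: [A, B, C, E, D, F]

Derivation:
After 1 (swap(5, 4)): [C, E, B, F, A, D]
After 2 (swap(1, 0)): [E, C, B, F, A, D]
After 3 (swap(3, 0)): [F, C, B, E, A, D]
After 4 (swap(5, 4)): [F, C, B, E, D, A]
After 5 (swap(1, 2)): [F, B, C, E, D, A]
After 6 (swap(5, 0)): [A, B, C, E, D, F]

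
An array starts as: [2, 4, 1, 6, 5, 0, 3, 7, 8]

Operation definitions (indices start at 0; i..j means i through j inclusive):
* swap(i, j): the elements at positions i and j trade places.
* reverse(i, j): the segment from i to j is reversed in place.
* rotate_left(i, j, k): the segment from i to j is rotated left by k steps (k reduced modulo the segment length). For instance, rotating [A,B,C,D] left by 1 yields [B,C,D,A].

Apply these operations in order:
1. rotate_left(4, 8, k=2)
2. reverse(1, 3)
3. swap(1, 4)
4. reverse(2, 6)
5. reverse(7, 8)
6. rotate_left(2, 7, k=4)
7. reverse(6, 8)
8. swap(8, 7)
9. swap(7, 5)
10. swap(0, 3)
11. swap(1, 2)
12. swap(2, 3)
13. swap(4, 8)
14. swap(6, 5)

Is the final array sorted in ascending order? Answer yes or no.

After 1 (rotate_left(4, 8, k=2)): [2, 4, 1, 6, 3, 7, 8, 5, 0]
After 2 (reverse(1, 3)): [2, 6, 1, 4, 3, 7, 8, 5, 0]
After 3 (swap(1, 4)): [2, 3, 1, 4, 6, 7, 8, 5, 0]
After 4 (reverse(2, 6)): [2, 3, 8, 7, 6, 4, 1, 5, 0]
After 5 (reverse(7, 8)): [2, 3, 8, 7, 6, 4, 1, 0, 5]
After 6 (rotate_left(2, 7, k=4)): [2, 3, 1, 0, 8, 7, 6, 4, 5]
After 7 (reverse(6, 8)): [2, 3, 1, 0, 8, 7, 5, 4, 6]
After 8 (swap(8, 7)): [2, 3, 1, 0, 8, 7, 5, 6, 4]
After 9 (swap(7, 5)): [2, 3, 1, 0, 8, 6, 5, 7, 4]
After 10 (swap(0, 3)): [0, 3, 1, 2, 8, 6, 5, 7, 4]
After 11 (swap(1, 2)): [0, 1, 3, 2, 8, 6, 5, 7, 4]
After 12 (swap(2, 3)): [0, 1, 2, 3, 8, 6, 5, 7, 4]
After 13 (swap(4, 8)): [0, 1, 2, 3, 4, 6, 5, 7, 8]
After 14 (swap(6, 5)): [0, 1, 2, 3, 4, 5, 6, 7, 8]

Answer: yes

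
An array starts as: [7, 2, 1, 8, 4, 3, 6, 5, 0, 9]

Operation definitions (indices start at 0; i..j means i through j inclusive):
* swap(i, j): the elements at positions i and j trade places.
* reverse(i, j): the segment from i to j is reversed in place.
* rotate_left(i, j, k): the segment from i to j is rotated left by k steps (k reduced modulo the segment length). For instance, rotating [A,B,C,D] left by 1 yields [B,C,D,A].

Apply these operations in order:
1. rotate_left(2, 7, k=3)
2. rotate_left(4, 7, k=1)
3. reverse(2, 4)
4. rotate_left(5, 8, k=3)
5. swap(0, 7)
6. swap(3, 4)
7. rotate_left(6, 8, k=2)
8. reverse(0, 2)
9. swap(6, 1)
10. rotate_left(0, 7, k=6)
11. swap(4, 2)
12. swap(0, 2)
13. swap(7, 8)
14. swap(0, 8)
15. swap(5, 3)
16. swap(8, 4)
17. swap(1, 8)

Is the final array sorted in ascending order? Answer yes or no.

Answer: yes

Derivation:
After 1 (rotate_left(2, 7, k=3)): [7, 2, 3, 6, 5, 1, 8, 4, 0, 9]
After 2 (rotate_left(4, 7, k=1)): [7, 2, 3, 6, 1, 8, 4, 5, 0, 9]
After 3 (reverse(2, 4)): [7, 2, 1, 6, 3, 8, 4, 5, 0, 9]
After 4 (rotate_left(5, 8, k=3)): [7, 2, 1, 6, 3, 0, 8, 4, 5, 9]
After 5 (swap(0, 7)): [4, 2, 1, 6, 3, 0, 8, 7, 5, 9]
After 6 (swap(3, 4)): [4, 2, 1, 3, 6, 0, 8, 7, 5, 9]
After 7 (rotate_left(6, 8, k=2)): [4, 2, 1, 3, 6, 0, 5, 8, 7, 9]
After 8 (reverse(0, 2)): [1, 2, 4, 3, 6, 0, 5, 8, 7, 9]
After 9 (swap(6, 1)): [1, 5, 4, 3, 6, 0, 2, 8, 7, 9]
After 10 (rotate_left(0, 7, k=6)): [2, 8, 1, 5, 4, 3, 6, 0, 7, 9]
After 11 (swap(4, 2)): [2, 8, 4, 5, 1, 3, 6, 0, 7, 9]
After 12 (swap(0, 2)): [4, 8, 2, 5, 1, 3, 6, 0, 7, 9]
After 13 (swap(7, 8)): [4, 8, 2, 5, 1, 3, 6, 7, 0, 9]
After 14 (swap(0, 8)): [0, 8, 2, 5, 1, 3, 6, 7, 4, 9]
After 15 (swap(5, 3)): [0, 8, 2, 3, 1, 5, 6, 7, 4, 9]
After 16 (swap(8, 4)): [0, 8, 2, 3, 4, 5, 6, 7, 1, 9]
After 17 (swap(1, 8)): [0, 1, 2, 3, 4, 5, 6, 7, 8, 9]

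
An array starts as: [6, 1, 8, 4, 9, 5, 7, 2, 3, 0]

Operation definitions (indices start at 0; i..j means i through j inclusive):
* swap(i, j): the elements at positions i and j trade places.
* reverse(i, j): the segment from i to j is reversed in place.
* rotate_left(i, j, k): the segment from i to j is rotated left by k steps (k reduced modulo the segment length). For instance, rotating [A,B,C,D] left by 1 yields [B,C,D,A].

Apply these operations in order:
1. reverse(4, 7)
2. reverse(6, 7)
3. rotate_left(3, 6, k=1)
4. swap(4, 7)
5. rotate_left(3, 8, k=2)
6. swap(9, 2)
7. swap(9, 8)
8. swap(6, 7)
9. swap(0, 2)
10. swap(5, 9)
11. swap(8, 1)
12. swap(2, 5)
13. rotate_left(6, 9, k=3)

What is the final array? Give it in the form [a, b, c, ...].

Answer: [0, 8, 5, 9, 4, 6, 7, 2, 3, 1]

Derivation:
After 1 (reverse(4, 7)): [6, 1, 8, 4, 2, 7, 5, 9, 3, 0]
After 2 (reverse(6, 7)): [6, 1, 8, 4, 2, 7, 9, 5, 3, 0]
After 3 (rotate_left(3, 6, k=1)): [6, 1, 8, 2, 7, 9, 4, 5, 3, 0]
After 4 (swap(4, 7)): [6, 1, 8, 2, 5, 9, 4, 7, 3, 0]
After 5 (rotate_left(3, 8, k=2)): [6, 1, 8, 9, 4, 7, 3, 2, 5, 0]
After 6 (swap(9, 2)): [6, 1, 0, 9, 4, 7, 3, 2, 5, 8]
After 7 (swap(9, 8)): [6, 1, 0, 9, 4, 7, 3, 2, 8, 5]
After 8 (swap(6, 7)): [6, 1, 0, 9, 4, 7, 2, 3, 8, 5]
After 9 (swap(0, 2)): [0, 1, 6, 9, 4, 7, 2, 3, 8, 5]
After 10 (swap(5, 9)): [0, 1, 6, 9, 4, 5, 2, 3, 8, 7]
After 11 (swap(8, 1)): [0, 8, 6, 9, 4, 5, 2, 3, 1, 7]
After 12 (swap(2, 5)): [0, 8, 5, 9, 4, 6, 2, 3, 1, 7]
After 13 (rotate_left(6, 9, k=3)): [0, 8, 5, 9, 4, 6, 7, 2, 3, 1]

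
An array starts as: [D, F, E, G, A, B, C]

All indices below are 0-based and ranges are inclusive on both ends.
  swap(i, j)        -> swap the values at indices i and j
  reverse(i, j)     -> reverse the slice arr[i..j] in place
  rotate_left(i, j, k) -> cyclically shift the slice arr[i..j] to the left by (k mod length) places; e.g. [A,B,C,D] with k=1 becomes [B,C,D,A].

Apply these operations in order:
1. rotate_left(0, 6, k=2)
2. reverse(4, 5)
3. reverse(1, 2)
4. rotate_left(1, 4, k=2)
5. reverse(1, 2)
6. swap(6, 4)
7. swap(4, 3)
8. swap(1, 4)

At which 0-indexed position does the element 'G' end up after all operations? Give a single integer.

After 1 (rotate_left(0, 6, k=2)): [E, G, A, B, C, D, F]
After 2 (reverse(4, 5)): [E, G, A, B, D, C, F]
After 3 (reverse(1, 2)): [E, A, G, B, D, C, F]
After 4 (rotate_left(1, 4, k=2)): [E, B, D, A, G, C, F]
After 5 (reverse(1, 2)): [E, D, B, A, G, C, F]
After 6 (swap(6, 4)): [E, D, B, A, F, C, G]
After 7 (swap(4, 3)): [E, D, B, F, A, C, G]
After 8 (swap(1, 4)): [E, A, B, F, D, C, G]

Answer: 6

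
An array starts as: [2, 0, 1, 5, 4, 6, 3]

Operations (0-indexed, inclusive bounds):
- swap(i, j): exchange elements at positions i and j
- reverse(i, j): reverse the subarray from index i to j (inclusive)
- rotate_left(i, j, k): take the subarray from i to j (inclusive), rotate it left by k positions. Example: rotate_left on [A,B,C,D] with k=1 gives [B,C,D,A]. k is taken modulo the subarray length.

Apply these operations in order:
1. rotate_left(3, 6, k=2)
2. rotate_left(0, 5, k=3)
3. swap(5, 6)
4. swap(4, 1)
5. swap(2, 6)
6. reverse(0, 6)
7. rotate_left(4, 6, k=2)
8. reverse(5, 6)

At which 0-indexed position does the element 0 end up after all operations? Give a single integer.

Answer: 5

Derivation:
After 1 (rotate_left(3, 6, k=2)): [2, 0, 1, 6, 3, 5, 4]
After 2 (rotate_left(0, 5, k=3)): [6, 3, 5, 2, 0, 1, 4]
After 3 (swap(5, 6)): [6, 3, 5, 2, 0, 4, 1]
After 4 (swap(4, 1)): [6, 0, 5, 2, 3, 4, 1]
After 5 (swap(2, 6)): [6, 0, 1, 2, 3, 4, 5]
After 6 (reverse(0, 6)): [5, 4, 3, 2, 1, 0, 6]
After 7 (rotate_left(4, 6, k=2)): [5, 4, 3, 2, 6, 1, 0]
After 8 (reverse(5, 6)): [5, 4, 3, 2, 6, 0, 1]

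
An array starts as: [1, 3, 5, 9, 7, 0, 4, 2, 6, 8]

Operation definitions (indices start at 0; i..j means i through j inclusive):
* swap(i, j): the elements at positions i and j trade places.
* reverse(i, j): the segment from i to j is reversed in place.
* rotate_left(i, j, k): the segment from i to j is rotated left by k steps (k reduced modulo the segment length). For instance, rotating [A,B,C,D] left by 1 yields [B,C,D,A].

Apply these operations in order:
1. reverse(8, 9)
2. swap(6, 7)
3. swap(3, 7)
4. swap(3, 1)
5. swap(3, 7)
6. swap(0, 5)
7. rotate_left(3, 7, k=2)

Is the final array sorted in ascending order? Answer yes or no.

After 1 (reverse(8, 9)): [1, 3, 5, 9, 7, 0, 4, 2, 8, 6]
After 2 (swap(6, 7)): [1, 3, 5, 9, 7, 0, 2, 4, 8, 6]
After 3 (swap(3, 7)): [1, 3, 5, 4, 7, 0, 2, 9, 8, 6]
After 4 (swap(3, 1)): [1, 4, 5, 3, 7, 0, 2, 9, 8, 6]
After 5 (swap(3, 7)): [1, 4, 5, 9, 7, 0, 2, 3, 8, 6]
After 6 (swap(0, 5)): [0, 4, 5, 9, 7, 1, 2, 3, 8, 6]
After 7 (rotate_left(3, 7, k=2)): [0, 4, 5, 1, 2, 3, 9, 7, 8, 6]

Answer: no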